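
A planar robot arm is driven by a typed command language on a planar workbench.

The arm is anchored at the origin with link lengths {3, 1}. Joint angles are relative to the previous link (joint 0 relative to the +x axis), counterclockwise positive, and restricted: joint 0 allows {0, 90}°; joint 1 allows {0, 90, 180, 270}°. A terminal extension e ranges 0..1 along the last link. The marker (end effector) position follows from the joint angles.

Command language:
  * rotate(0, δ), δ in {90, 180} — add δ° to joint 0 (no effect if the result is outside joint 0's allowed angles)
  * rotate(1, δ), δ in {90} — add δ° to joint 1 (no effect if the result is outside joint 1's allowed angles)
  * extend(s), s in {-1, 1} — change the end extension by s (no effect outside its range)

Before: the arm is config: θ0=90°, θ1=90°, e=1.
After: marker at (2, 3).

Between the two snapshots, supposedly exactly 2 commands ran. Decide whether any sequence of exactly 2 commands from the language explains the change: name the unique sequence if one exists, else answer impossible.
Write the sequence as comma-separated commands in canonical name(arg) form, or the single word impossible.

rotate(1, 90), rotate(1, 90)

from: config: θ0=90°, θ1=90°, e=1
step 1 (rotate(1, 90)): config: θ0=90°, θ1=180°, e=1
step 2 (rotate(1, 90)): config: θ0=90°, θ1=270°, e=1
uniquely the one of 25 2-step routes that fits.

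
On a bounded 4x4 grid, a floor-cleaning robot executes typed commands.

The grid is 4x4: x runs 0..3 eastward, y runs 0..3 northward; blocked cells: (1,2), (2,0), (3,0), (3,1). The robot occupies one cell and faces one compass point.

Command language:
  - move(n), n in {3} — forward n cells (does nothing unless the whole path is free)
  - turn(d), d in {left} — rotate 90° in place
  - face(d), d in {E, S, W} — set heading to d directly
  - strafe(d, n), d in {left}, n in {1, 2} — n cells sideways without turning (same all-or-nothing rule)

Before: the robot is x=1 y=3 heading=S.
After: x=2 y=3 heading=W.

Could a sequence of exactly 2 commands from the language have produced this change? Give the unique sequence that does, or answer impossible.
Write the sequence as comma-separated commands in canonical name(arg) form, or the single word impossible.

key: running face(W) before strafe(left, 1) would end elsewhere — order is forced
begin: x=1 y=3 heading=S
1. strafe(left, 1) → x=2 y=3 heading=S
2. face(W) → x=2 y=3 heading=W
all 49 alternatives checked — unique.

strafe(left, 1), face(W)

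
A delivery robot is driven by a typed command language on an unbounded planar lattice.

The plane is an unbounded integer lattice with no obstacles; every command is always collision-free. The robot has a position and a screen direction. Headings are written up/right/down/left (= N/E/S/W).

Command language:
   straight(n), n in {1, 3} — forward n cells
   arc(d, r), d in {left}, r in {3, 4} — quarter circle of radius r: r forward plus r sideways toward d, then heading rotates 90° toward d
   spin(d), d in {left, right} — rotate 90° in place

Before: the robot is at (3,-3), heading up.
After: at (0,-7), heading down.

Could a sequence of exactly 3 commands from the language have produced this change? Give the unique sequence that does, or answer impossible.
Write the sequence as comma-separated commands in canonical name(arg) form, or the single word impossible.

spin(left), arc(left, 3), straight(1)

key: position moved to (0,-7) AND the heading swung to S — translation plus rotation needed
start: at (3,-3), heading up
step 1 (spin(left)): at (3,-3), heading left
step 2 (arc(left, 3)): at (0,-6), heading down
step 3 (straight(1)): at (0,-7), heading down
all 216 alternatives checked — unique.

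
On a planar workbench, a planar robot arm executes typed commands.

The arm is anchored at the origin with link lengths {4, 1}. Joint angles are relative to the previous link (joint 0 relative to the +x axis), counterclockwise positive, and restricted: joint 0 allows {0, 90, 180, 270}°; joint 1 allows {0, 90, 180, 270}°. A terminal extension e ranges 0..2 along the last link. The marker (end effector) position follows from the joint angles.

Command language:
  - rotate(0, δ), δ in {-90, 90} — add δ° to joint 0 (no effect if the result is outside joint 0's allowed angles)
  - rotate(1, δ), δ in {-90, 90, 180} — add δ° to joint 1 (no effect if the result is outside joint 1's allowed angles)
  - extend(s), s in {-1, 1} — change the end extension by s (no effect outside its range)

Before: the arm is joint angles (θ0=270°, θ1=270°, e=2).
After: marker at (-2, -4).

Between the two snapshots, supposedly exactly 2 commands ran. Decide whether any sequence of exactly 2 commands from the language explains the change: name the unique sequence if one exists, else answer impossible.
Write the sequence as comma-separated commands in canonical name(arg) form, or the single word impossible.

key: order matters: swapping extend(1) and extend(-1) lands elsewhere
t0: joint angles (θ0=270°, θ1=270°, e=2)
t=1 extend(1) ⇒ joint angles (θ0=270°, θ1=270°, e=2)
t=2 extend(-1) ⇒ joint angles (θ0=270°, θ1=270°, e=1)
uniquely the one of 49 2-step routes that fits.

extend(1), extend(-1)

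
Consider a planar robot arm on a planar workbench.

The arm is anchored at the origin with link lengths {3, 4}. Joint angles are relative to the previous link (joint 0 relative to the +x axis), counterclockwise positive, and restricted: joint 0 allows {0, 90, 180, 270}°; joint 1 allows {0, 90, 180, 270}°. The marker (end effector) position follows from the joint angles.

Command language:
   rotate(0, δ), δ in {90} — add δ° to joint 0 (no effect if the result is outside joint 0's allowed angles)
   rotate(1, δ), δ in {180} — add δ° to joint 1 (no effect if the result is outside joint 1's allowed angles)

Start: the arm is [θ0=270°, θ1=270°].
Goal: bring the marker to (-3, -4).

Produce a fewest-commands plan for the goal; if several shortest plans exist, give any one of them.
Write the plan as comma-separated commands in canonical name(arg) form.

rotate(1, 180), rotate(0, 90), rotate(0, 90), rotate(0, 90)

from: [θ0=270°, θ1=270°]
[1] after rotate(1, 180): [θ0=270°, θ1=90°]
[2] after rotate(0, 90): [θ0=0°, θ1=90°]
[3] after rotate(0, 90): [θ0=90°, θ1=90°]
[4] after rotate(0, 90): [θ0=180°, θ1=90°]
shorter routes all fall short; 4 is best.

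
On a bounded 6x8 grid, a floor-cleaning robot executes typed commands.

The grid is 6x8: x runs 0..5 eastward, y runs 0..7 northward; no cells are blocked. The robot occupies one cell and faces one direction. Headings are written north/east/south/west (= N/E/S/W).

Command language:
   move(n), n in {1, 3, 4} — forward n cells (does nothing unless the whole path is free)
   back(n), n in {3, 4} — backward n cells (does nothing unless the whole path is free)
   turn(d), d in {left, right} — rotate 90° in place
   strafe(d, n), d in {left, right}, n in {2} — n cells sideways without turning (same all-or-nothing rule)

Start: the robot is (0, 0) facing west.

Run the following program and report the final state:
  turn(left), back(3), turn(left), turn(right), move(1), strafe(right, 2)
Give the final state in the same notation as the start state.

(0, 2) facing south

initial: (0, 0) facing west
step 1 (turn(left)): (0, 0) facing south
step 2 (back(3)): (0, 3) facing south
step 3 (turn(left)): (0, 3) facing east
step 4 (turn(right)): (0, 3) facing south
step 5 (move(1)): (0, 2) facing south
step 6 (strafe(right, 2)): (0, 2) facing south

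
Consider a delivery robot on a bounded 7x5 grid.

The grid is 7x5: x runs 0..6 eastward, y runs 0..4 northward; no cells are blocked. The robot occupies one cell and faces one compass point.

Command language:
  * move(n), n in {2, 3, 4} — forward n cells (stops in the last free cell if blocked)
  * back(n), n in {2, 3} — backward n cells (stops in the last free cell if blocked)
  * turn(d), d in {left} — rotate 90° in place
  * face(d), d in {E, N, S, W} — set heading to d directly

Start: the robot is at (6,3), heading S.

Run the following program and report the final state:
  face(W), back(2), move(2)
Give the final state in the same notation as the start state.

at (4,3), heading W

initial: at (6,3), heading S
1. face(W) → at (6,3), heading W
2. back(2) → at (6,3), heading W
3. move(2) → at (4,3), heading W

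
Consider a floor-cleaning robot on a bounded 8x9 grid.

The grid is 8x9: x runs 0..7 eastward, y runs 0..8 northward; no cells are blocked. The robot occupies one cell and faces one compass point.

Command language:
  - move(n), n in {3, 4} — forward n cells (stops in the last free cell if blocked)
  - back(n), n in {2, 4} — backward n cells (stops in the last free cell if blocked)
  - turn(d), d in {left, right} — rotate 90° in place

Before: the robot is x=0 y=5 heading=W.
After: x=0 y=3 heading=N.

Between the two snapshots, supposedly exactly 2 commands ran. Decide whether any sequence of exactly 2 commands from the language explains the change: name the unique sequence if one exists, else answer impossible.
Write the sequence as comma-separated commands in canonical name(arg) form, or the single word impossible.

key: cell and facing (now N) both changed — the 2 commands mix motion and turning
begin: x=0 y=5 heading=W
[1] after turn(right): x=0 y=5 heading=N
[2] after back(2): x=0 y=3 heading=N
uniquely the one of 36 2-step routes that fits.

turn(right), back(2)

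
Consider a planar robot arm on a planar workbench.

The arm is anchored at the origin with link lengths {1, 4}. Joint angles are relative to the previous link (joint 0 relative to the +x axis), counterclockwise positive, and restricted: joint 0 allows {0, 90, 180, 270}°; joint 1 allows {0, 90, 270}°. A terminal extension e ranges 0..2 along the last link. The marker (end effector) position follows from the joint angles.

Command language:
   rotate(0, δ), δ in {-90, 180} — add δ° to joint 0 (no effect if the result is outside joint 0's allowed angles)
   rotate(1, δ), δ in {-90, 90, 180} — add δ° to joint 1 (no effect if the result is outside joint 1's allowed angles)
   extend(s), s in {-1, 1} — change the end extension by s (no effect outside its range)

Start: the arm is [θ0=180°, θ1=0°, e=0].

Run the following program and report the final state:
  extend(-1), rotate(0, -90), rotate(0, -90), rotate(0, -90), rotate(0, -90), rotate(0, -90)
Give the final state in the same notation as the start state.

[θ0=90°, θ1=0°, e=0]

start: [θ0=180°, θ1=0°, e=0]
step 1 (extend(-1)): [θ0=180°, θ1=0°, e=0]
step 2 (rotate(0, -90)): [θ0=90°, θ1=0°, e=0]
step 3 (rotate(0, -90)): [θ0=0°, θ1=0°, e=0]
step 4 (rotate(0, -90)): [θ0=270°, θ1=0°, e=0]
step 5 (rotate(0, -90)): [θ0=180°, θ1=0°, e=0]
step 6 (rotate(0, -90)): [θ0=90°, θ1=0°, e=0]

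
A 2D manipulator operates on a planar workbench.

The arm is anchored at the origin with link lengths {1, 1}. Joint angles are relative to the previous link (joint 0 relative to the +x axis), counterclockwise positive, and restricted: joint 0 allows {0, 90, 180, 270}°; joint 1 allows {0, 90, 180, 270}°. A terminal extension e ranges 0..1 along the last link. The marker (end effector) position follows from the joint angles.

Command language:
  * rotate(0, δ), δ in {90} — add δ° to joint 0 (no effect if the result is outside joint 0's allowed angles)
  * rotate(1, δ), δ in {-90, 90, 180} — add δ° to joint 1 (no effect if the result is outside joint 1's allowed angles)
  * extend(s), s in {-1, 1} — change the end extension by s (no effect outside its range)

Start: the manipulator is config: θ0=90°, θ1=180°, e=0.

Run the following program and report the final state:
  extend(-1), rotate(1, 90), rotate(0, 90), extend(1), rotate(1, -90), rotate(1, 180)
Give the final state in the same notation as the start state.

begin: config: θ0=90°, θ1=180°, e=0
step 1 (extend(-1)): config: θ0=90°, θ1=180°, e=0
step 2 (rotate(1, 90)): config: θ0=90°, θ1=270°, e=0
step 3 (rotate(0, 90)): config: θ0=180°, θ1=270°, e=0
step 4 (extend(1)): config: θ0=180°, θ1=270°, e=1
step 5 (rotate(1, -90)): config: θ0=180°, θ1=180°, e=1
step 6 (rotate(1, 180)): config: θ0=180°, θ1=0°, e=1

config: θ0=180°, θ1=0°, e=1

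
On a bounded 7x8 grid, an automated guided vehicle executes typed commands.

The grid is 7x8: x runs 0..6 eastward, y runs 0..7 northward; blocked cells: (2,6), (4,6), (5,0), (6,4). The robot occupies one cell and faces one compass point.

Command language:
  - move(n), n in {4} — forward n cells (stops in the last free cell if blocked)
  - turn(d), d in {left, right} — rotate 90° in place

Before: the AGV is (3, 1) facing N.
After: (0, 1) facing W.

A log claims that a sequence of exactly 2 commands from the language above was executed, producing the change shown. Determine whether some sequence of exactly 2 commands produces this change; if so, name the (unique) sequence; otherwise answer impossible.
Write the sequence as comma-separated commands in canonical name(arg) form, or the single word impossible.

key: move(4) runs into the grid edge before its full distance
start: (3, 1) facing N
[1] after turn(left): (3, 1) facing W
[2] after move(4): (0, 1) facing W
no rival 2-sequence matches.

turn(left), move(4)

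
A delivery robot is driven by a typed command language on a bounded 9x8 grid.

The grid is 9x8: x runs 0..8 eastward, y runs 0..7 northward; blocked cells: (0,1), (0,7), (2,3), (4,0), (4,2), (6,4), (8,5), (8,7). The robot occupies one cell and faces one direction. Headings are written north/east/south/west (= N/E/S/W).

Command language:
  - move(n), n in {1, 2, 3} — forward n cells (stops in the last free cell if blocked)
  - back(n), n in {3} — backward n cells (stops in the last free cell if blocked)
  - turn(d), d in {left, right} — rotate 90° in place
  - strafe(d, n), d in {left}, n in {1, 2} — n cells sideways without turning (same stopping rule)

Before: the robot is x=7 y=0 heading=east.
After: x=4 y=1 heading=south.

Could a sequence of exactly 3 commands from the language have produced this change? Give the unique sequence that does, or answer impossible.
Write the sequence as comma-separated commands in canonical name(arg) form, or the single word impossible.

strafe(left, 1), back(3), turn(right)

key: order matters: swapping strafe(left, 1) and turn(right) lands elsewhere
from: x=7 y=0 heading=east
step 1 (strafe(left, 1)): x=7 y=1 heading=east
step 2 (back(3)): x=4 y=1 heading=east
step 3 (turn(right)): x=4 y=1 heading=south
uniquely the one of 512 3-step routes that fits.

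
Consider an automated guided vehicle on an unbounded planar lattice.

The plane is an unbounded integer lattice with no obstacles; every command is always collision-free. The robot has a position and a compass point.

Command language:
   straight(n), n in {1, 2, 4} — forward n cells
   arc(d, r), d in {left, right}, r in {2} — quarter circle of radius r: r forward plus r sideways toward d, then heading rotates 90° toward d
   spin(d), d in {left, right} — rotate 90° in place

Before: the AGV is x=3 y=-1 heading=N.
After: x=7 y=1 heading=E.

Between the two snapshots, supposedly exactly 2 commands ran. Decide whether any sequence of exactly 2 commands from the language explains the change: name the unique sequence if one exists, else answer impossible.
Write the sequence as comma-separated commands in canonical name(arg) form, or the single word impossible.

key: cell and facing (now E) both changed — the 2 commands mix motion and turning
from: x=3 y=-1 heading=N
[1] after arc(right, 2): x=5 y=1 heading=E
[2] after straight(2): x=7 y=1 heading=E
uniquely the one of 49 2-step routes that fits.

arc(right, 2), straight(2)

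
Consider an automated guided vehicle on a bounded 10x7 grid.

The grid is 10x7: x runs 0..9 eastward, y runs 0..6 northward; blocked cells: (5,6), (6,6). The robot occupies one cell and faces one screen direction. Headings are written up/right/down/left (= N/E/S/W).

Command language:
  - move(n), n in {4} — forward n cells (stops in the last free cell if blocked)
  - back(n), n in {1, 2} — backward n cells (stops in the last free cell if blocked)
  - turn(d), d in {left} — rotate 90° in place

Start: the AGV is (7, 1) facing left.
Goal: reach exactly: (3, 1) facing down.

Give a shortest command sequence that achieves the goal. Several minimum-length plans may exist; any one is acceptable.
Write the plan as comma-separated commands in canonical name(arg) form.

initial: (7, 1) facing left
step 1 (move(4)): (3, 1) facing left
step 2 (turn(left)): (3, 1) facing down
no 1-step plan works, so 2 is optimal.

move(4), turn(left)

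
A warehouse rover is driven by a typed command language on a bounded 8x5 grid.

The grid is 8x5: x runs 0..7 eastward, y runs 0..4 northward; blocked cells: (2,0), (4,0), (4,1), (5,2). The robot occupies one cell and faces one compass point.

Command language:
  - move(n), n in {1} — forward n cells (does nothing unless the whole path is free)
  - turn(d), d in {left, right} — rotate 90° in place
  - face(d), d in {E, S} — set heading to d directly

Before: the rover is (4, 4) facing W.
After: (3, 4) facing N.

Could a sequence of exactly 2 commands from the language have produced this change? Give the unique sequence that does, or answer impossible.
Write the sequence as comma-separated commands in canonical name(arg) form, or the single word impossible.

move(1), turn(right)

key: order matters: swapping move(1) and turn(right) lands elsewhere
initial: (4, 4) facing W
1. move(1) → (3, 4) facing W
2. turn(right) → (3, 4) facing N
uniquely the one of 25 2-step routes that fits.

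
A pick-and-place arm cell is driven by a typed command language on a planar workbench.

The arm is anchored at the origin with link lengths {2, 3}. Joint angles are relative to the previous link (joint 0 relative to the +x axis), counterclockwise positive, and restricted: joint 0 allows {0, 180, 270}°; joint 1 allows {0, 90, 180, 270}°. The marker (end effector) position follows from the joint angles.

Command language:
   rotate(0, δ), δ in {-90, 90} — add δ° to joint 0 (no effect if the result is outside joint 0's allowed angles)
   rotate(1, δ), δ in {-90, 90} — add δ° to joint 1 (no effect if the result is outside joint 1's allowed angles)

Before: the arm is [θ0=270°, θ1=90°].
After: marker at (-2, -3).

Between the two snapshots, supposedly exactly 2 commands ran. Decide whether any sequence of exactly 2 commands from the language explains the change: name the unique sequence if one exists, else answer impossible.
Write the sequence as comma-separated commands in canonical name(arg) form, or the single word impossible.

begin: [θ0=270°, θ1=90°]
t=1 rotate(0, -90) ⇒ [θ0=180°, θ1=90°]
t=2 rotate(0, -90) ⇒ [θ0=180°, θ1=90°]
no rival 2-sequence matches.

rotate(0, -90), rotate(0, -90)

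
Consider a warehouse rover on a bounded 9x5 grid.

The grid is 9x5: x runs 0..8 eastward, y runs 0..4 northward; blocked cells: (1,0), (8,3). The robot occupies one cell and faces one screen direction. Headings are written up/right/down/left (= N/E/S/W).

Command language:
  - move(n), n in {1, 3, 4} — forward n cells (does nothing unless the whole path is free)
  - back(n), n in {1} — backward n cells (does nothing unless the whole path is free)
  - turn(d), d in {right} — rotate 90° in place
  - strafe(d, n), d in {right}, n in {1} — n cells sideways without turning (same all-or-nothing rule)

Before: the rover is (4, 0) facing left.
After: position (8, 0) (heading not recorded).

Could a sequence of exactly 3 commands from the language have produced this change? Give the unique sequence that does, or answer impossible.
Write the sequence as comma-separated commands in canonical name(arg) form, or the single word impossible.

turn(right), turn(right), move(4)

key: order matters: swapping turn(right) and move(4) lands elsewhere
start: (4, 0) facing left
step 1 (turn(right)): (4, 0) facing up
step 2 (turn(right)): (4, 0) facing right
step 3 (move(4)): (8, 0) facing right
all 216 alternatives checked — unique.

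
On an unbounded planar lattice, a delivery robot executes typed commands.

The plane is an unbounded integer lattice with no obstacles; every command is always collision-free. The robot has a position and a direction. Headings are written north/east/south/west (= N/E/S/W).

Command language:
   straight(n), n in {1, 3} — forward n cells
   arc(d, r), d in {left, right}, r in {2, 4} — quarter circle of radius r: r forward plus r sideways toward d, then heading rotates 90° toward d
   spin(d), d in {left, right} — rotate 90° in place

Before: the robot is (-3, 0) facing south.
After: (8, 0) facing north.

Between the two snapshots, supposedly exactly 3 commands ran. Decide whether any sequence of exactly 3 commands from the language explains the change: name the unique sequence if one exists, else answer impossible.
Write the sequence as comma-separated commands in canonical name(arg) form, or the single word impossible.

arc(left, 4), straight(3), arc(left, 4)

key: cell and facing (now N) both changed — the 3 commands mix motion and turning
t0: (-3, 0) facing south
t=1 arc(left, 4) ⇒ (1, -4) facing east
t=2 straight(3) ⇒ (4, -4) facing east
t=3 arc(left, 4) ⇒ (8, 0) facing north
no rival 3-sequence matches.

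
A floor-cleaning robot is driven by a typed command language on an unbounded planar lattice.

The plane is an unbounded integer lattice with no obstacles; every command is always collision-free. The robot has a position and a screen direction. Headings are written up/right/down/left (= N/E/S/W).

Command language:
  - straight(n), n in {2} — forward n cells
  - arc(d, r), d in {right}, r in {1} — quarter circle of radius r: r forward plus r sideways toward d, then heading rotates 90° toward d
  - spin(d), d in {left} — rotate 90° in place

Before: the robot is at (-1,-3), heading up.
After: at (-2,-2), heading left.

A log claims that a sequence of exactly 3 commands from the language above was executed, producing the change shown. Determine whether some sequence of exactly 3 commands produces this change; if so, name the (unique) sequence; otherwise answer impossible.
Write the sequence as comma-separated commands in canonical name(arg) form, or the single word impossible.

key: cell and facing (now W) both changed — the 3 commands mix motion and turning
initial: at (-1,-3), heading up
step 1 (spin(left)): at (-1,-3), heading left
step 2 (arc(right, 1)): at (-2,-2), heading up
step 3 (spin(left)): at (-2,-2), heading left
all 27 alternatives checked — unique.

spin(left), arc(right, 1), spin(left)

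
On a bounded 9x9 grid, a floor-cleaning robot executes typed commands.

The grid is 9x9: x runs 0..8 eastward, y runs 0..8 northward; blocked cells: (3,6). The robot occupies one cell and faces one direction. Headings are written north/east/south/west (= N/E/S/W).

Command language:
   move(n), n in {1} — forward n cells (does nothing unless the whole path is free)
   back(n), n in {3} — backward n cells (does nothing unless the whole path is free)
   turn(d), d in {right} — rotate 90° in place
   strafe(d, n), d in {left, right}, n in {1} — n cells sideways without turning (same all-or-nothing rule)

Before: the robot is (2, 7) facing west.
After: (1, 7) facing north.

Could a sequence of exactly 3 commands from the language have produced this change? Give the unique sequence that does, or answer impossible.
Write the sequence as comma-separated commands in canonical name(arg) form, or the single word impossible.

every 3-command combo misses the target.

impossible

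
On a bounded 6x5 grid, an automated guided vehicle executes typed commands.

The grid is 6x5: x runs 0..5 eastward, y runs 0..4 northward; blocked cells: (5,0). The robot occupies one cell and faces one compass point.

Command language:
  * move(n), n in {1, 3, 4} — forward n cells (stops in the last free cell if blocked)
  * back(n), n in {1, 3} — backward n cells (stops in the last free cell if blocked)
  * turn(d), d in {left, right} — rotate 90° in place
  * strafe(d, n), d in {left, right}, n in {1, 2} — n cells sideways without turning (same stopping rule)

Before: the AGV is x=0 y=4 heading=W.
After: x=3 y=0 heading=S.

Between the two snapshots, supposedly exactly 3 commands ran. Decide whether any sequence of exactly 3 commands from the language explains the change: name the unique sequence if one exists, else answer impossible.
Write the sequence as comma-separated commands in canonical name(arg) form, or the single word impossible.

back(3), turn(left), move(4)

key: order matters: swapping back(3) and move(4) lands elsewhere
start: x=0 y=4 heading=W
1. back(3) → x=3 y=4 heading=W
2. turn(left) → x=3 y=4 heading=S
3. move(4) → x=3 y=0 heading=S
no rival 3-sequence matches.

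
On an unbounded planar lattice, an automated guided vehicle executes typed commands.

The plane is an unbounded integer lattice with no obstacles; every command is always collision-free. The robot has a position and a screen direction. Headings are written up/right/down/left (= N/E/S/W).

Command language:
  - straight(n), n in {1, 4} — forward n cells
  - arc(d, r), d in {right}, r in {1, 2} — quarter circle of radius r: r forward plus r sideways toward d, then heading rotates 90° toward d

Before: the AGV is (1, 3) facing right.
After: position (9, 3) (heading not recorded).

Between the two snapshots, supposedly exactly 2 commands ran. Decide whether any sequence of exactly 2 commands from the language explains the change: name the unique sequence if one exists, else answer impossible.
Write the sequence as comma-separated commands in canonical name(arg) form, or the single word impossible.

straight(4), straight(4)

begin: (1, 3) facing right
1. straight(4) → (5, 3) facing right
2. straight(4) → (9, 3) facing right
uniquely the one of 16 2-step routes that fits.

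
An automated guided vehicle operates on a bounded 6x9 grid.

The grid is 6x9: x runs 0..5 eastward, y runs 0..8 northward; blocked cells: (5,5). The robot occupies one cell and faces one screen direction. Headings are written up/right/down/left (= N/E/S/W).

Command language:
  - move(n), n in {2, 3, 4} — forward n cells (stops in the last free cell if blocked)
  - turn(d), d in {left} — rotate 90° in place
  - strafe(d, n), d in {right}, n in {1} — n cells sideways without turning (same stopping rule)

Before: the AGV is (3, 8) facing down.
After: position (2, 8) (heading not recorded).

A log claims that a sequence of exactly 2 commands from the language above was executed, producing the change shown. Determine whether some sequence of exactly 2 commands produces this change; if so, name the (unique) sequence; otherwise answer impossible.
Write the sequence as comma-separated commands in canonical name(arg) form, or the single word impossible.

key: running turn(left) before strafe(right, 1) would end elsewhere — order is forced
start: (3, 8) facing down
t=1 strafe(right, 1) ⇒ (2, 8) facing down
t=2 turn(left) ⇒ (2, 8) facing right
no rival 2-sequence matches.

strafe(right, 1), turn(left)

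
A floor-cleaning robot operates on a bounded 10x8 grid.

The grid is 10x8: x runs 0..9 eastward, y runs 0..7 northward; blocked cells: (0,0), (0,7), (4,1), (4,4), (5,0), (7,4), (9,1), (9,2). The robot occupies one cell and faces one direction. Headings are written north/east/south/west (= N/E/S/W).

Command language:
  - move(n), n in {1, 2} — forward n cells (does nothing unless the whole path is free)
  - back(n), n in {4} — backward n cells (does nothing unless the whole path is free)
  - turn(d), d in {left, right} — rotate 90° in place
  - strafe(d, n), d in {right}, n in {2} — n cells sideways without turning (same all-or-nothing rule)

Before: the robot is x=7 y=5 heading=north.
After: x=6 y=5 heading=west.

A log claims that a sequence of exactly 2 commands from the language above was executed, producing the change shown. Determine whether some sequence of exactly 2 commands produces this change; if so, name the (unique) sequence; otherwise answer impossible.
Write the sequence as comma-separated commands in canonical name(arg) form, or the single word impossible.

key: running move(1) before turn(left) would end elsewhere — order is forced
from: x=7 y=5 heading=north
t=1 turn(left) ⇒ x=7 y=5 heading=west
t=2 move(1) ⇒ x=6 y=5 heading=west
uniquely the one of 36 2-step routes that fits.

turn(left), move(1)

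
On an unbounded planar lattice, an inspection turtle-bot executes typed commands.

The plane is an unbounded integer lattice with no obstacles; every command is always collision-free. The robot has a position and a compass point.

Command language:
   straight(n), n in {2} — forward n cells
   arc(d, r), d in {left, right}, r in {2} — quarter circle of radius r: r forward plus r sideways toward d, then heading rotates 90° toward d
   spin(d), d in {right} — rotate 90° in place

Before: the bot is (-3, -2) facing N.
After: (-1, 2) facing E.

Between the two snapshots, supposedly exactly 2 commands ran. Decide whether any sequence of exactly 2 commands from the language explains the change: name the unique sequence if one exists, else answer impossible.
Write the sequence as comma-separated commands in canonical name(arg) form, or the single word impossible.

key: running arc(right, 2) before straight(2) would end elsewhere — order is forced
t0: (-3, -2) facing N
t=1 straight(2) ⇒ (-3, 0) facing N
t=2 arc(right, 2) ⇒ (-1, 2) facing E
all 16 alternatives checked — unique.

straight(2), arc(right, 2)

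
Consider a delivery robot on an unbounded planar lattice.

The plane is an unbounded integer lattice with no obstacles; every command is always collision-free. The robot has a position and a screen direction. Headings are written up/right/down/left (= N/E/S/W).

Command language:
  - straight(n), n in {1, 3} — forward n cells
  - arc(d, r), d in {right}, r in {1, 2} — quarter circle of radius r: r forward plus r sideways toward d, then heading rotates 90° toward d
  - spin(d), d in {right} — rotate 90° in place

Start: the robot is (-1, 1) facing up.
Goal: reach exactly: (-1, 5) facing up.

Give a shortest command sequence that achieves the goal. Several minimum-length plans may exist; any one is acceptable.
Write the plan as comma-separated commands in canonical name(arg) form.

begin: (-1, 1) facing up
1. straight(1) → (-1, 2) facing up
2. straight(3) → (-1, 5) facing up
shorter routes all fall short; 2 is best.

straight(1), straight(3)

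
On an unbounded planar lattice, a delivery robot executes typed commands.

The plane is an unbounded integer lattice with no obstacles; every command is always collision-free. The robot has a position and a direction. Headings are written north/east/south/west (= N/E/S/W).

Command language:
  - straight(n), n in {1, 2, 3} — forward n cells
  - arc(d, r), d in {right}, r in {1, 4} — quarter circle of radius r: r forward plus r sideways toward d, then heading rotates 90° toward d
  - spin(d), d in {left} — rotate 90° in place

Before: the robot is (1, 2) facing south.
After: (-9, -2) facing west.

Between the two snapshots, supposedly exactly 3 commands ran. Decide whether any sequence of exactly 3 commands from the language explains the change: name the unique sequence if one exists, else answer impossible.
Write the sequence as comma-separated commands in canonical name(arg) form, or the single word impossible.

arc(right, 4), straight(3), straight(3)

key: running straight(3) before arc(right, 4) would end elsewhere — order is forced
start: (1, 2) facing south
t=1 arc(right, 4) ⇒ (-3, -2) facing west
t=2 straight(3) ⇒ (-6, -2) facing west
t=3 straight(3) ⇒ (-9, -2) facing west
no other 3-command option fits: unique.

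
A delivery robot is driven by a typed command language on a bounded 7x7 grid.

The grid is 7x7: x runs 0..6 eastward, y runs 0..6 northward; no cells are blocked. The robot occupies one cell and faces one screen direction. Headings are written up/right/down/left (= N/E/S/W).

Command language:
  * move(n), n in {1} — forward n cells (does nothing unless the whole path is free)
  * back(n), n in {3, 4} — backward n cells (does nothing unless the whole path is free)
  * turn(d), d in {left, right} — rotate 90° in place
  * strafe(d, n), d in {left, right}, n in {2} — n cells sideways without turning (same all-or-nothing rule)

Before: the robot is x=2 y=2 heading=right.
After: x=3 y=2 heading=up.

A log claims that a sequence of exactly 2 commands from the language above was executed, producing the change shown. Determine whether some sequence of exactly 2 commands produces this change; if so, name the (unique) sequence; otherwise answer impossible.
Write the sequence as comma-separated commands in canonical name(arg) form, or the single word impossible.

move(1), turn(left)

key: running turn(left) before move(1) would end elsewhere — order is forced
start: x=2 y=2 heading=right
1. move(1) → x=3 y=2 heading=right
2. turn(left) → x=3 y=2 heading=up
uniquely the one of 49 2-step routes that fits.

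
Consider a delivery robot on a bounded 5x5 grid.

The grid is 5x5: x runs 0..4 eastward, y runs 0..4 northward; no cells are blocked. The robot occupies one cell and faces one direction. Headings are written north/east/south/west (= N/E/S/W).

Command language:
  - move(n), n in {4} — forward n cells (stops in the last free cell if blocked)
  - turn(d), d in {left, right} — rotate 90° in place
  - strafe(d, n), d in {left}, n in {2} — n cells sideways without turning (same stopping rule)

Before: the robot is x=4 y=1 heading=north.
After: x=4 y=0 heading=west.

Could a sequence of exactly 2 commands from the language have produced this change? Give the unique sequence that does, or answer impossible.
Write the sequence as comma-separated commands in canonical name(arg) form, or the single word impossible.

key: strafe(left, 2) runs into the grid edge before its full distance
t0: x=4 y=1 heading=north
step 1 (turn(left)): x=4 y=1 heading=west
step 2 (strafe(left, 2)): x=4 y=0 heading=west
no rival 2-sequence matches.

turn(left), strafe(left, 2)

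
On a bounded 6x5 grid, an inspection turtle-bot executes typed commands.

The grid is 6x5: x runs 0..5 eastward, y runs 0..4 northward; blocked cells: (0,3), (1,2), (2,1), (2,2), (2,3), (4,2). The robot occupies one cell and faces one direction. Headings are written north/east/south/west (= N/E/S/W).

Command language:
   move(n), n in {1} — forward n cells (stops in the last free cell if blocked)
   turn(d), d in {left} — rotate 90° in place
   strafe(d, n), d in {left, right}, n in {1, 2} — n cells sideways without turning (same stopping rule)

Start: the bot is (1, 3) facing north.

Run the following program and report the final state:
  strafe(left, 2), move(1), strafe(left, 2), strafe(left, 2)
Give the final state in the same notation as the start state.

t0: (1, 3) facing north
step 1 (strafe(left, 2)): (1, 3) facing north
step 2 (move(1)): (1, 4) facing north
step 3 (strafe(left, 2)): (0, 4) facing north
step 4 (strafe(left, 2)): (0, 4) facing north

(0, 4) facing north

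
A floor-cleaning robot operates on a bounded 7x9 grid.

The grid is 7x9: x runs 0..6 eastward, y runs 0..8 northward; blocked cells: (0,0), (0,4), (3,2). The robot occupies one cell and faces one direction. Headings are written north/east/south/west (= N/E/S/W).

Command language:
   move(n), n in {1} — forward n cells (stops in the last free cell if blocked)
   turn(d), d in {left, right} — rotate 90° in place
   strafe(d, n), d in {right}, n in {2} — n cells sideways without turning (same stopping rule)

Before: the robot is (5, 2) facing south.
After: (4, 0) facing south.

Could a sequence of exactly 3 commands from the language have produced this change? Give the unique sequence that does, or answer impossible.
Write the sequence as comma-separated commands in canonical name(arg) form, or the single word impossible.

key: order matters: swapping strafe(right, 2) and move(1) lands elsewhere
t0: (5, 2) facing south
1. strafe(right, 2) → (4, 2) facing south
2. move(1) → (4, 1) facing south
3. move(1) → (4, 0) facing south
uniquely the one of 64 3-step routes that fits.

strafe(right, 2), move(1), move(1)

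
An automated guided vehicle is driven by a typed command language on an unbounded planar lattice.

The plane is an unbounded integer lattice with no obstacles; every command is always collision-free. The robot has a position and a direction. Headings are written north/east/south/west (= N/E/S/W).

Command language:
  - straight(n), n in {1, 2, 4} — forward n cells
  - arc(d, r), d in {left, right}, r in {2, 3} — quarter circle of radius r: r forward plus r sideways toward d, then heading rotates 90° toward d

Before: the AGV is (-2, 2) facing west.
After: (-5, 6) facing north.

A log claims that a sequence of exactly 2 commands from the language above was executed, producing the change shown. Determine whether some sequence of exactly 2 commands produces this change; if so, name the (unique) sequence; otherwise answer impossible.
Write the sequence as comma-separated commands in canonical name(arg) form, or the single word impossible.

arc(right, 3), straight(1)

key: running straight(1) before arc(right, 3) would end elsewhere — order is forced
start: (-2, 2) facing west
[1] after arc(right, 3): (-5, 5) facing north
[2] after straight(1): (-5, 6) facing north
all 49 alternatives checked — unique.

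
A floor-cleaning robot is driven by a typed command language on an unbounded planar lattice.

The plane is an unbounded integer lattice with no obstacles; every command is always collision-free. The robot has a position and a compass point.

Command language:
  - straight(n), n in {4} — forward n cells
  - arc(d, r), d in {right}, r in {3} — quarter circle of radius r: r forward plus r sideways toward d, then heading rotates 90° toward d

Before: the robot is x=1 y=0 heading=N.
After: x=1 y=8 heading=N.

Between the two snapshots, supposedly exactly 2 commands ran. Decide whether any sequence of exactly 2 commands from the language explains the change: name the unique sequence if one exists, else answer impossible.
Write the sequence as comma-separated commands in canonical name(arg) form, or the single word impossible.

key: heading stays N — no command in the sequence turns
start: x=1 y=0 heading=N
t=1 straight(4) ⇒ x=1 y=4 heading=N
t=2 straight(4) ⇒ x=1 y=8 heading=N
uniquely the one of 4 2-step routes that fits.

straight(4), straight(4)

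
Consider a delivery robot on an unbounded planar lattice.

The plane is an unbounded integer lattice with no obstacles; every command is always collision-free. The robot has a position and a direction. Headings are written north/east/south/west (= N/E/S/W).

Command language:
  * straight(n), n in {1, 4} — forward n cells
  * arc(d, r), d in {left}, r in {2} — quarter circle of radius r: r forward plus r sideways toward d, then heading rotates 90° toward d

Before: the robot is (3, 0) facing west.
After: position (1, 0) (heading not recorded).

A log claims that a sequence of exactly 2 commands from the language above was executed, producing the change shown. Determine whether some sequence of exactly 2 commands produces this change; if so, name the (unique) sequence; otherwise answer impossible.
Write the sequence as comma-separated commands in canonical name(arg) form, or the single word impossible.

from: (3, 0) facing west
t=1 straight(1) ⇒ (2, 0) facing west
t=2 straight(1) ⇒ (1, 0) facing west
all 9 alternatives checked — unique.

straight(1), straight(1)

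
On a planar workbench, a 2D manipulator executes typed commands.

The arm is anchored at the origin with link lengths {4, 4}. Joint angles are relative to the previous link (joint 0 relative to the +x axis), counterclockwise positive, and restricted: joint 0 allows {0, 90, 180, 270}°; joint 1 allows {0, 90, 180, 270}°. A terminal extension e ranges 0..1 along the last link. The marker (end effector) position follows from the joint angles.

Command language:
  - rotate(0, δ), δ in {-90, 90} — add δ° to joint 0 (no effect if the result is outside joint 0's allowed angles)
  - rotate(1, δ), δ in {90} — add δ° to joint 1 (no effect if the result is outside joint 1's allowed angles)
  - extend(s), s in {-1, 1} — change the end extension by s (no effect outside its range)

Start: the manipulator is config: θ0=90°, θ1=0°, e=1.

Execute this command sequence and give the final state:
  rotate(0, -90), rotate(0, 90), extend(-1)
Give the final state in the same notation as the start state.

from: config: θ0=90°, θ1=0°, e=1
[1] after rotate(0, -90): config: θ0=0°, θ1=0°, e=1
[2] after rotate(0, 90): config: θ0=90°, θ1=0°, e=1
[3] after extend(-1): config: θ0=90°, θ1=0°, e=0

config: θ0=90°, θ1=0°, e=0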